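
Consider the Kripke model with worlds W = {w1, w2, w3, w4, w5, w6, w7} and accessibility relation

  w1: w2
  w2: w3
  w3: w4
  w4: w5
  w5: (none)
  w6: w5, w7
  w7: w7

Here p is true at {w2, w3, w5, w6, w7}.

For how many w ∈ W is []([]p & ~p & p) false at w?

w1: successors {w2}; []p & ~p & p there: w2:F. ✗
w2: successors {w3}; []p & ~p & p there: w3:F. ✗
w3: successors {w4}; []p & ~p & p there: w4:F. ✗
w4: successors {w5}; []p & ~p & p there: w5:F. ✗
w5: no successors, so []([]p & ~p & p) holds vacuously. ✓
w6: successors {w5, w7}; []p & ~p & p there: w5:F, w7:F. ✗
w7: successors {w7}; []p & ~p & p there: w7:F. ✗
Satisfying worlds: {w5}.
So []([]p & ~p & p) fails at the other 6 worlds.

6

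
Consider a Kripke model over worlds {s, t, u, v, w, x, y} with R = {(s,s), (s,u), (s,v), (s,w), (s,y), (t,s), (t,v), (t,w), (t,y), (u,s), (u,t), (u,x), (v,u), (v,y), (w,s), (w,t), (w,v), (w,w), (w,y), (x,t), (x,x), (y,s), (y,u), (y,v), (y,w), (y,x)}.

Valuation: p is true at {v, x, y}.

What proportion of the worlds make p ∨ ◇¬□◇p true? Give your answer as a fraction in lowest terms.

s: p is F, ◇¬□◇p is F. ✗
t: p is F, ◇¬□◇p is F. ✗
u: p is F, ◇¬□◇p is F. ✗
v: p is T, ◇¬□◇p is F. ✓
w: p is F, ◇¬□◇p is F. ✗
x: p is T, ◇¬□◇p is F. ✓
y: p is T, ◇¬□◇p is F. ✓
That's 3 of 7 worlds, so 3/7.

3/7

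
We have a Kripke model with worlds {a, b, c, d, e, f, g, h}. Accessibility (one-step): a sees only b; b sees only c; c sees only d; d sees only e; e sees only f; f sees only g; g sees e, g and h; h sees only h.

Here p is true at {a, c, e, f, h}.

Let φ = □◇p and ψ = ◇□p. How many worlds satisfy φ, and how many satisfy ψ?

6 and 5

For □◇p:
a: successors {b}; ◇p there: b:T. ✓
b: successors {c}; ◇p there: c:F. ✗
c: successors {d}; ◇p there: d:T. ✓
d: successors {e}; ◇p there: e:T. ✓
e: successors {f}; ◇p there: f:F. ✗
f: successors {g}; ◇p there: g:T. ✓
g: successors {e, g, h}; ◇p there: e:T, g:T, h:T. ✓
h: successors {h}; ◇p there: h:T. ✓
— 6 worlds.
For ◇□p:
a: successors {b}; □p there: b:T. ✓
b: successors {c}; □p there: c:F. ✗
c: successors {d}; □p there: d:T. ✓
d: successors {e}; □p there: e:T. ✓
e: successors {f}; □p there: f:F. ✗
f: successors {g}; □p there: g:F. ✗
g: successors {e, g, h}; □p there: e:T, g:F, h:T. ✓
h: successors {h}; □p there: h:T. ✓
— 5 worlds.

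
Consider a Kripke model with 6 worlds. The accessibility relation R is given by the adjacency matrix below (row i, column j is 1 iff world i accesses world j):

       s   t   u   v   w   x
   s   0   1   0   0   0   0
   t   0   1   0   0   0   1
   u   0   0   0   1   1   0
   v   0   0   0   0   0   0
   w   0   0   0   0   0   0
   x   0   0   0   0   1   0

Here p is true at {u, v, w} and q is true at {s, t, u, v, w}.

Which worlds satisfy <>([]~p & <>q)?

{s, t}

s: successors {t}; []~p & <>q there: t:T. ✓
t: successors {t, x}; []~p & <>q there: t:T, x:F. ✓
u: successors {v, w}; []~p & <>q there: v:F, w:F. ✗
v: no successors, so <>([]~p & <>q) fails. ✗
w: no successors, so <>([]~p & <>q) fails. ✗
x: successors {w}; []~p & <>q there: w:F. ✗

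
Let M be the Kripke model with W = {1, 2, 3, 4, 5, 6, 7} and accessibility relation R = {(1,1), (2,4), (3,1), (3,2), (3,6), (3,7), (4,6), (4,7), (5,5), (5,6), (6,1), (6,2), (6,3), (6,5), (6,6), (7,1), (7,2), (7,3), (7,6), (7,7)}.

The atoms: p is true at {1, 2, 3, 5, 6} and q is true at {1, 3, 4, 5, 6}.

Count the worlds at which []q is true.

3

1: successors {1}; q there: 1:T. ✓
2: successors {4}; q there: 4:T. ✓
3: successors {1, 2, 6, 7}; q there: 1:T, 2:F, 6:T, 7:F. ✗
4: successors {6, 7}; q there: 6:T, 7:F. ✗
5: successors {5, 6}; q there: 5:T, 6:T. ✓
6: successors {1, 2, 3, 5, 6}; q there: 1:T, 2:F, 3:T, 5:T, 6:T. ✗
7: successors {1, 2, 3, 6, 7}; q there: 1:T, 2:F, 3:T, 6:T, 7:F. ✗
Satisfying worlds: {1, 2, 5}.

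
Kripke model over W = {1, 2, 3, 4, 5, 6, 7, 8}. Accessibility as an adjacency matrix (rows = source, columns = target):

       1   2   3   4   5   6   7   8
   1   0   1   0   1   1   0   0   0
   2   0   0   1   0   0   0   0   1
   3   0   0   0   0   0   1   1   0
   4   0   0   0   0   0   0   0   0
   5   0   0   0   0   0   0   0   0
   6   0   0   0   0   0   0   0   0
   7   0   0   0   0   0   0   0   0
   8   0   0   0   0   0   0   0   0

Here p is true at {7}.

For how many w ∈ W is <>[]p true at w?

1: successors {2, 4, 5}; []p there: 2:F, 4:T, 5:T. ✓
2: successors {3, 8}; []p there: 3:F, 8:T. ✓
3: successors {6, 7}; []p there: 6:T, 7:T. ✓
4: no successors, so <>[]p fails. ✗
5: no successors, so <>[]p fails. ✗
6: no successors, so <>[]p fails. ✗
7: no successors, so <>[]p fails. ✗
8: no successors, so <>[]p fails. ✗
Satisfying worlds: {1, 2, 3}.

3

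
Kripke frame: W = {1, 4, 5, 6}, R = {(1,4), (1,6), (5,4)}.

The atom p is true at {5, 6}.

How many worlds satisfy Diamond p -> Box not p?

3

1: Diamond p is T, Box not p is F. ✗
4: Diamond p is F, Box not p is T. ✓
5: Diamond p is F, Box not p is T. ✓
6: Diamond p is F, Box not p is T. ✓
Satisfying worlds: {4, 5, 6}.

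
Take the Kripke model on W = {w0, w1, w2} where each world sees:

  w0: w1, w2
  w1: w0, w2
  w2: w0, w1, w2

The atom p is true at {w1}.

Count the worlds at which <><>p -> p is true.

1

w0: <><>p is T, p is F. ✗
w1: <><>p is T, p is T. ✓
w2: <><>p is T, p is F. ✗
Satisfying worlds: {w1}.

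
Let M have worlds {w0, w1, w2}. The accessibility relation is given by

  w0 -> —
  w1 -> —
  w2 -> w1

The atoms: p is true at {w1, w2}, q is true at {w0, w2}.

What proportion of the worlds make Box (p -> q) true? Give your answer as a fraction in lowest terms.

w0: no successors, so Box (p -> q) holds vacuously. ✓
w1: no successors, so Box (p -> q) holds vacuously. ✓
w2: successors {w1}; p -> q there: w1:F. ✗
That's 2 of 3 worlds, so 2/3.

2/3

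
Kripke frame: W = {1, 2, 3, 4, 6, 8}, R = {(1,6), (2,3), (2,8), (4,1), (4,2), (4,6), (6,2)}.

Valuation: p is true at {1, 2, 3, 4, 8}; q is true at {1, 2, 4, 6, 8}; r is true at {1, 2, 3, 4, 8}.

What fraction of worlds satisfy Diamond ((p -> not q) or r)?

2/3

1: successors {6}; (p -> not q) or r there: 6:T. ✓
2: successors {3, 8}; (p -> not q) or r there: 3:T, 8:T. ✓
3: no successors, so Diamond ((p -> not q) or r) fails. ✗
4: successors {1, 2, 6}; (p -> not q) or r there: 1:T, 2:T, 6:T. ✓
6: successors {2}; (p -> not q) or r there: 2:T. ✓
8: no successors, so Diamond ((p -> not q) or r) fails. ✗
That's 4 of 6 worlds, so 4/6 = 2/3.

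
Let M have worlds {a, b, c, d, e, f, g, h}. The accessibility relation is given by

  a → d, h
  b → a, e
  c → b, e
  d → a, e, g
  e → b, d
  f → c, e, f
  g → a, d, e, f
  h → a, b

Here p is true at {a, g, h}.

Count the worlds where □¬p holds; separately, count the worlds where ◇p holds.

3 and 5

For □¬p:
a: successors {d, h}; ¬p there: d:T, h:F. ✗
b: successors {a, e}; ¬p there: a:F, e:T. ✗
c: successors {b, e}; ¬p there: b:T, e:T. ✓
d: successors {a, e, g}; ¬p there: a:F, e:T, g:F. ✗
e: successors {b, d}; ¬p there: b:T, d:T. ✓
f: successors {c, e, f}; ¬p there: c:T, e:T, f:T. ✓
g: successors {a, d, e, f}; ¬p there: a:F, d:T, e:T, f:T. ✗
h: successors {a, b}; ¬p there: a:F, b:T. ✗
— 3 worlds.
For ◇p:
a: successors {d, h}; p there: d:F, h:T. ✓
b: successors {a, e}; p there: a:T, e:F. ✓
c: successors {b, e}; p there: b:F, e:F. ✗
d: successors {a, e, g}; p there: a:T, e:F, g:T. ✓
e: successors {b, d}; p there: b:F, d:F. ✗
f: successors {c, e, f}; p there: c:F, e:F, f:F. ✗
g: successors {a, d, e, f}; p there: a:T, d:F, e:F, f:F. ✓
h: successors {a, b}; p there: a:T, b:F. ✓
— 5 worlds.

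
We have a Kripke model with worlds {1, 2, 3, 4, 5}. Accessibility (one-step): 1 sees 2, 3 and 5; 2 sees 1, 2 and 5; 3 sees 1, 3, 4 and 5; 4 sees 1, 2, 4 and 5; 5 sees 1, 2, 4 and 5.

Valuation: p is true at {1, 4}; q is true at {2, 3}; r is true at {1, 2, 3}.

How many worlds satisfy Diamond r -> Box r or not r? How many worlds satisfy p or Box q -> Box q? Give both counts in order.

2 and 3

For Diamond r -> Box r or not r:
1: Diamond r is T, Box r or not r is F. ✗
2: Diamond r is T, Box r or not r is F. ✗
3: Diamond r is T, Box r or not r is F. ✗
4: Diamond r is T, Box r or not r is T. ✓
5: Diamond r is T, Box r or not r is T. ✓
— 2 worlds.
For p or Box q -> Box q:
1: p or Box q is T, Box q is F. ✗
2: p or Box q is F, Box q is F. ✓
3: p or Box q is F, Box q is F. ✓
4: p or Box q is T, Box q is F. ✗
5: p or Box q is F, Box q is F. ✓
— 3 worlds.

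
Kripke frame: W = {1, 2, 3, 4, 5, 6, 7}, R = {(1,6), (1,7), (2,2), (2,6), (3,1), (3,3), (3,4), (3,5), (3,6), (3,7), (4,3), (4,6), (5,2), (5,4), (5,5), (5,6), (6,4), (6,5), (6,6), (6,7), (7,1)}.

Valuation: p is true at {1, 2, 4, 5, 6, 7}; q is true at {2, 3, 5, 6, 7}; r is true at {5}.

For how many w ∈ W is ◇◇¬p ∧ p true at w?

1: ◇◇¬p is F, p is T. ✗
2: ◇◇¬p is F, p is T. ✗
3: ◇◇¬p is T, p is F. ✗
4: ◇◇¬p is T, p is T. ✓
5: ◇◇¬p is T, p is T. ✓
6: ◇◇¬p is T, p is T. ✓
7: ◇◇¬p is F, p is T. ✗
Satisfying worlds: {4, 5, 6}.

3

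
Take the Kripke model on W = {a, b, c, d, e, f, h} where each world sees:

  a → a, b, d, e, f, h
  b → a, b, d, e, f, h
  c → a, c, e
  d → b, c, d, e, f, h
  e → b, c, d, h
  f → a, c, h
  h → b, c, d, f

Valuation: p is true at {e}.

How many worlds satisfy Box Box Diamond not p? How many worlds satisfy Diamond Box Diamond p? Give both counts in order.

For Box Box Diamond not p:
a: successors {a, b, d, e, f, h}; Box Diamond not p there: a:T, b:T, d:T, e:T, f:T, h:T. ✓
b: successors {a, b, d, e, f, h}; Box Diamond not p there: a:T, b:T, d:T, e:T, f:T, h:T. ✓
c: successors {a, c, e}; Box Diamond not p there: a:T, c:T, e:T. ✓
d: successors {b, c, d, e, f, h}; Box Diamond not p there: b:T, c:T, d:T, e:T, f:T, h:T. ✓
e: successors {b, c, d, h}; Box Diamond not p there: b:T, c:T, d:T, h:T. ✓
f: successors {a, c, h}; Box Diamond not p there: a:T, c:T, h:T. ✓
h: successors {b, c, d, f}; Box Diamond not p there: b:T, c:T, d:T, f:T. ✓
— 7 worlds.
For Diamond Box Diamond p:
a: successors {a, b, d, e, f, h}; Box Diamond p there: a:F, b:F, d:F, e:F, f:F, h:F. ✗
b: successors {a, b, d, e, f, h}; Box Diamond p there: a:F, b:F, d:F, e:F, f:F, h:F. ✗
c: successors {a, c, e}; Box Diamond p there: a:F, c:F, e:F. ✗
d: successors {b, c, d, e, f, h}; Box Diamond p there: b:F, c:F, d:F, e:F, f:F, h:F. ✗
e: successors {b, c, d, h}; Box Diamond p there: b:F, c:F, d:F, h:F. ✗
f: successors {a, c, h}; Box Diamond p there: a:F, c:F, h:F. ✗
h: successors {b, c, d, f}; Box Diamond p there: b:F, c:F, d:F, f:F. ✗
— 0 worlds.

7 and 0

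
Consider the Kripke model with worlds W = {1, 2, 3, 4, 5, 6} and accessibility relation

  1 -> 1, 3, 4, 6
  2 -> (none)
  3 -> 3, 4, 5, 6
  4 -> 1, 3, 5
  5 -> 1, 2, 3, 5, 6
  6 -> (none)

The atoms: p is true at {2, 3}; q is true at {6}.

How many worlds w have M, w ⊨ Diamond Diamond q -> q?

2

1: Diamond Diamond q is T, q is F. ✗
2: Diamond Diamond q is F, q is F. ✓
3: Diamond Diamond q is T, q is F. ✗
4: Diamond Diamond q is T, q is F. ✗
5: Diamond Diamond q is T, q is F. ✗
6: Diamond Diamond q is F, q is T. ✓
Satisfying worlds: {2, 6}.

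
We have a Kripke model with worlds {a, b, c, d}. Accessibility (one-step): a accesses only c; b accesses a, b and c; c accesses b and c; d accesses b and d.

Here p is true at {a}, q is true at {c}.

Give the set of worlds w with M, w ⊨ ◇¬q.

a: successors {c}; ¬q there: c:F. ✗
b: successors {a, b, c}; ¬q there: a:T, b:T, c:F. ✓
c: successors {b, c}; ¬q there: b:T, c:F. ✓
d: successors {b, d}; ¬q there: b:T, d:T. ✓

{b, c, d}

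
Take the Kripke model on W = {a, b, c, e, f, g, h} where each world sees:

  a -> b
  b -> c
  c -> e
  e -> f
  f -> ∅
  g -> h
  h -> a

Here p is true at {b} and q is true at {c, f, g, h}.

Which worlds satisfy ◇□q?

{a, c, e}

a: successors {b}; □q there: b:T. ✓
b: successors {c}; □q there: c:F. ✗
c: successors {e}; □q there: e:T. ✓
e: successors {f}; □q there: f:T. ✓
f: no successors, so ◇□q fails. ✗
g: successors {h}; □q there: h:F. ✗
h: successors {a}; □q there: a:F. ✗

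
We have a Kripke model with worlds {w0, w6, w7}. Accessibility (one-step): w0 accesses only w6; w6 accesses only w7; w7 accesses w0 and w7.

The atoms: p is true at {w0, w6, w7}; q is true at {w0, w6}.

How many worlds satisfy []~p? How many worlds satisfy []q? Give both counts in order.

0 and 1

For []~p:
w0: successors {w6}; ~p there: w6:F. ✗
w6: successors {w7}; ~p there: w7:F. ✗
w7: successors {w0, w7}; ~p there: w0:F, w7:F. ✗
— 0 worlds.
For []q:
w0: successors {w6}; q there: w6:T. ✓
w6: successors {w7}; q there: w7:F. ✗
w7: successors {w0, w7}; q there: w0:T, w7:F. ✗
— 1 world.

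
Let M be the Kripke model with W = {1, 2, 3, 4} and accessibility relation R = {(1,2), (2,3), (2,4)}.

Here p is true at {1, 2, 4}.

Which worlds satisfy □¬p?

1: successors {2}; ¬p there: 2:F. ✗
2: successors {3, 4}; ¬p there: 3:T, 4:F. ✗
3: no successors, so □¬p holds vacuously. ✓
4: no successors, so □¬p holds vacuously. ✓

{3, 4}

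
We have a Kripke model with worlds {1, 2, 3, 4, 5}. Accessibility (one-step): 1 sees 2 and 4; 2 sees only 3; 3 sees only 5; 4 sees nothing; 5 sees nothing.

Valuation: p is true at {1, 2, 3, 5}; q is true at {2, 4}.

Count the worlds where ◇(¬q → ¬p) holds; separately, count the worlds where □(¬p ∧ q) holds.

1 and 2

For ◇(¬q → ¬p):
1: successors {2, 4}; ¬q → ¬p there: 2:T, 4:T. ✓
2: successors {3}; ¬q → ¬p there: 3:F. ✗
3: successors {5}; ¬q → ¬p there: 5:F. ✗
4: no successors, so ◇(¬q → ¬p) fails. ✗
5: no successors, so ◇(¬q → ¬p) fails. ✗
— 1 world.
For □(¬p ∧ q):
1: successors {2, 4}; ¬p ∧ q there: 2:F, 4:T. ✗
2: successors {3}; ¬p ∧ q there: 3:F. ✗
3: successors {5}; ¬p ∧ q there: 5:F. ✗
4: no successors, so □(¬p ∧ q) holds vacuously. ✓
5: no successors, so □(¬p ∧ q) holds vacuously. ✓
— 2 worlds.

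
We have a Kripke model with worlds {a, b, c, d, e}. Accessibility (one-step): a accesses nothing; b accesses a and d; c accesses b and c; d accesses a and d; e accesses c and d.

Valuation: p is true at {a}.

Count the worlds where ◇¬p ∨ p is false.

a: ◇¬p is F, p is T. ✓
b: ◇¬p is T, p is F. ✓
c: ◇¬p is T, p is F. ✓
d: ◇¬p is T, p is F. ✓
e: ◇¬p is T, p is F. ✓
Satisfying worlds: {a, b, c, d, e}.
So ◇¬p ∨ p fails at the other 0 worlds.

0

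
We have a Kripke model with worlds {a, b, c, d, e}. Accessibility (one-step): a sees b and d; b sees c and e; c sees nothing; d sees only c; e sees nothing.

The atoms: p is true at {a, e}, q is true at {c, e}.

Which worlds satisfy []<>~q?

{c, e}

a: successors {b, d}; <>~q there: b:F, d:F. ✗
b: successors {c, e}; <>~q there: c:F, e:F. ✗
c: no successors, so []<>~q holds vacuously. ✓
d: successors {c}; <>~q there: c:F. ✗
e: no successors, so []<>~q holds vacuously. ✓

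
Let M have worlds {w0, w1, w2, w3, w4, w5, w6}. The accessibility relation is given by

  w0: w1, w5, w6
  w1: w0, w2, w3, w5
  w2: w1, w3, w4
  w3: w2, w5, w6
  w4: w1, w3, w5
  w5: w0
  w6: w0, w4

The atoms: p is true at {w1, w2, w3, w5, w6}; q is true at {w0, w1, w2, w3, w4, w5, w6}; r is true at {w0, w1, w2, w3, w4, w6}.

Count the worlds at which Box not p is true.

w0: successors {w1, w5, w6}; not p there: w1:F, w5:F, w6:F. ✗
w1: successors {w0, w2, w3, w5}; not p there: w0:T, w2:F, w3:F, w5:F. ✗
w2: successors {w1, w3, w4}; not p there: w1:F, w3:F, w4:T. ✗
w3: successors {w2, w5, w6}; not p there: w2:F, w5:F, w6:F. ✗
w4: successors {w1, w3, w5}; not p there: w1:F, w3:F, w5:F. ✗
w5: successors {w0}; not p there: w0:T. ✓
w6: successors {w0, w4}; not p there: w0:T, w4:T. ✓
Satisfying worlds: {w5, w6}.

2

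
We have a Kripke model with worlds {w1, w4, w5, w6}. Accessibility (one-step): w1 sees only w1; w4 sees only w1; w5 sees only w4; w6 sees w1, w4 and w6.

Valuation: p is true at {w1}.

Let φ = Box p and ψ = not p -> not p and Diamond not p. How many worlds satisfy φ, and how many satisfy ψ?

For Box p:
w1: successors {w1}; p there: w1:T. ✓
w4: successors {w1}; p there: w1:T. ✓
w5: successors {w4}; p there: w4:F. ✗
w6: successors {w1, w4, w6}; p there: w1:T, w4:F, w6:F. ✗
— 2 worlds.
For not p -> not p and Diamond not p:
w1: not p is F, not p and Diamond not p is F. ✓
w4: not p is T, not p and Diamond not p is F. ✗
w5: not p is T, not p and Diamond not p is T. ✓
w6: not p is T, not p and Diamond not p is T. ✓
— 3 worlds.

2 and 3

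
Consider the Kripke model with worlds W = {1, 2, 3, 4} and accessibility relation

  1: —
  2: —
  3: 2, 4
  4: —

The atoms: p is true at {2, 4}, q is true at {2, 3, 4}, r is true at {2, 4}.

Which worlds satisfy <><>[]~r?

1: no successors, so <><>[]~r fails. ✗
2: no successors, so <><>[]~r fails. ✗
3: successors {2, 4}; <>[]~r there: 2:F, 4:F. ✗
4: no successors, so <><>[]~r fails. ✗

∅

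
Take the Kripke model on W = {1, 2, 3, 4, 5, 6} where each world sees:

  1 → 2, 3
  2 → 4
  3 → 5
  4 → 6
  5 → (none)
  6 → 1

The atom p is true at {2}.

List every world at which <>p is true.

{1}

1: successors {2, 3}; p there: 2:T, 3:F. ✓
2: successors {4}; p there: 4:F. ✗
3: successors {5}; p there: 5:F. ✗
4: successors {6}; p there: 6:F. ✗
5: no successors, so <>p fails. ✗
6: successors {1}; p there: 1:F. ✗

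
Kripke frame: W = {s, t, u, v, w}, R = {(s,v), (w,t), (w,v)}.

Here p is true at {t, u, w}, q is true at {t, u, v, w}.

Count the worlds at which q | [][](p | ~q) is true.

s: q is F, [][](p | ~q) is T. ✓
t: q is T, [][](p | ~q) is T. ✓
u: q is T, [][](p | ~q) is T. ✓
v: q is T, [][](p | ~q) is T. ✓
w: q is T, [][](p | ~q) is T. ✓
Satisfying worlds: {s, t, u, v, w}.

5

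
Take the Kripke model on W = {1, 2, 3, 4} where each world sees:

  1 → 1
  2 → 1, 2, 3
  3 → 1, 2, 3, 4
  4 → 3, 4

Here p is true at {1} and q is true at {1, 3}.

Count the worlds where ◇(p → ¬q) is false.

1

1: successors {1}; p → ¬q there: 1:F. ✗
2: successors {1, 2, 3}; p → ¬q there: 1:F, 2:T, 3:T. ✓
3: successors {1, 2, 3, 4}; p → ¬q there: 1:F, 2:T, 3:T, 4:T. ✓
4: successors {3, 4}; p → ¬q there: 3:T, 4:T. ✓
Satisfying worlds: {2, 3, 4}.
So ◇(p → ¬q) fails at the other 1 world.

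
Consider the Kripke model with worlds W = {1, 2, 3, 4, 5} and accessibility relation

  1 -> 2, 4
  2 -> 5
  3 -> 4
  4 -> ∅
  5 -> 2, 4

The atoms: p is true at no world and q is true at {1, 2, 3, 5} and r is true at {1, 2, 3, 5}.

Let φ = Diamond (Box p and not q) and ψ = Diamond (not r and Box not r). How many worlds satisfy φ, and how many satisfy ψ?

3 and 3

For Diamond (Box p and not q):
1: successors {2, 4}; Box p and not q there: 2:F, 4:T. ✓
2: successors {5}; Box p and not q there: 5:F. ✗
3: successors {4}; Box p and not q there: 4:T. ✓
4: no successors, so Diamond (Box p and not q) fails. ✗
5: successors {2, 4}; Box p and not q there: 2:F, 4:T. ✓
— 3 worlds.
For Diamond (not r and Box not r):
1: successors {2, 4}; not r and Box not r there: 2:F, 4:T. ✓
2: successors {5}; not r and Box not r there: 5:F. ✗
3: successors {4}; not r and Box not r there: 4:T. ✓
4: no successors, so Diamond (not r and Box not r) fails. ✗
5: successors {2, 4}; not r and Box not r there: 2:F, 4:T. ✓
— 3 worlds.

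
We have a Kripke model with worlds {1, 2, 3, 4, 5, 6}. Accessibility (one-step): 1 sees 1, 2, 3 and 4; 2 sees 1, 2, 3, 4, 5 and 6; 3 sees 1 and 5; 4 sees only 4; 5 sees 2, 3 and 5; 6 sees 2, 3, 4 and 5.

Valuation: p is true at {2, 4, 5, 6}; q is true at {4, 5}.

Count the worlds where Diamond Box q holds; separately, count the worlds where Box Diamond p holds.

4 and 6

For Diamond Box q:
1: successors {1, 2, 3, 4}; Box q there: 1:F, 2:F, 3:F, 4:T. ✓
2: successors {1, 2, 3, 4, 5, 6}; Box q there: 1:F, 2:F, 3:F, 4:T, 5:F, 6:F. ✓
3: successors {1, 5}; Box q there: 1:F, 5:F. ✗
4: successors {4}; Box q there: 4:T. ✓
5: successors {2, 3, 5}; Box q there: 2:F, 3:F, 5:F. ✗
6: successors {2, 3, 4, 5}; Box q there: 2:F, 3:F, 4:T, 5:F. ✓
— 4 worlds.
For Box Diamond p:
1: successors {1, 2, 3, 4}; Diamond p there: 1:T, 2:T, 3:T, 4:T. ✓
2: successors {1, 2, 3, 4, 5, 6}; Diamond p there: 1:T, 2:T, 3:T, 4:T, 5:T, 6:T. ✓
3: successors {1, 5}; Diamond p there: 1:T, 5:T. ✓
4: successors {4}; Diamond p there: 4:T. ✓
5: successors {2, 3, 5}; Diamond p there: 2:T, 3:T, 5:T. ✓
6: successors {2, 3, 4, 5}; Diamond p there: 2:T, 3:T, 4:T, 5:T. ✓
— 6 worlds.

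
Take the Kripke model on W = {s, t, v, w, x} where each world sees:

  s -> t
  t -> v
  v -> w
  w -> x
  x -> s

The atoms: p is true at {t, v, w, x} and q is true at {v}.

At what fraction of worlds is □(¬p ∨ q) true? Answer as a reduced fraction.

2/5

s: successors {t}; ¬p ∨ q there: t:F. ✗
t: successors {v}; ¬p ∨ q there: v:T. ✓
v: successors {w}; ¬p ∨ q there: w:F. ✗
w: successors {x}; ¬p ∨ q there: x:F. ✗
x: successors {s}; ¬p ∨ q there: s:T. ✓
That's 2 of 5 worlds, so 2/5.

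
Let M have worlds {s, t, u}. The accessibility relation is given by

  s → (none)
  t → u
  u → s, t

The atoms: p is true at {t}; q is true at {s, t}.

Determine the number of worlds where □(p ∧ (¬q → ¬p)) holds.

1

s: no successors, so □(p ∧ (¬q → ¬p)) holds vacuously. ✓
t: successors {u}; p ∧ (¬q → ¬p) there: u:F. ✗
u: successors {s, t}; p ∧ (¬q → ¬p) there: s:F, t:T. ✗
Satisfying worlds: {s}.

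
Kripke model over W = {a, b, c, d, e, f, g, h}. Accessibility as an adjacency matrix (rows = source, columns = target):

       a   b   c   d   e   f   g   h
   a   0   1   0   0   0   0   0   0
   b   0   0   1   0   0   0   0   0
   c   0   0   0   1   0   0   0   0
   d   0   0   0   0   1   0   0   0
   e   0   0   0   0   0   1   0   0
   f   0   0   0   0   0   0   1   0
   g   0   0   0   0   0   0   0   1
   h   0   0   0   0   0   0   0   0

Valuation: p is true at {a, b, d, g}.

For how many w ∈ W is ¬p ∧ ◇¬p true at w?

1

a: ¬p is F, ◇¬p is F. ✗
b: ¬p is F, ◇¬p is T. ✗
c: ¬p is T, ◇¬p is F. ✗
d: ¬p is F, ◇¬p is T. ✗
e: ¬p is T, ◇¬p is T. ✓
f: ¬p is T, ◇¬p is F. ✗
g: ¬p is F, ◇¬p is T. ✗
h: ¬p is T, ◇¬p is F. ✗
Satisfying worlds: {e}.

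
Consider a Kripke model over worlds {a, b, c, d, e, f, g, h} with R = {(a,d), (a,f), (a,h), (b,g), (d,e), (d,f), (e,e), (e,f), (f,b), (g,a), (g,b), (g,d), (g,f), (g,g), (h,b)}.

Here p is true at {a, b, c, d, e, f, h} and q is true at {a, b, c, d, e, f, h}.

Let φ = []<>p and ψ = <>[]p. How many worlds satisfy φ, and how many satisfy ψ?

For []<>p:
a: successors {d, f, h}; <>p there: d:T, f:T, h:T. ✓
b: successors {g}; <>p there: g:T. ✓
c: no successors, so []<>p holds vacuously. ✓
d: successors {e, f}; <>p there: e:T, f:T. ✓
e: successors {e, f}; <>p there: e:T, f:T. ✓
f: successors {b}; <>p there: b:F. ✗
g: successors {a, b, d, f, g}; <>p there: a:T, b:F, d:T, f:T, g:T. ✗
h: successors {b}; <>p there: b:F. ✗
— 5 worlds.
For <>[]p:
a: successors {d, f, h}; []p there: d:T, f:T, h:T. ✓
b: successors {g}; []p there: g:F. ✗
c: no successors, so <>[]p fails. ✗
d: successors {e, f}; []p there: e:T, f:T. ✓
e: successors {e, f}; []p there: e:T, f:T. ✓
f: successors {b}; []p there: b:F. ✗
g: successors {a, b, d, f, g}; []p there: a:T, b:F, d:T, f:T, g:F. ✓
h: successors {b}; []p there: b:F. ✗
— 4 worlds.

5 and 4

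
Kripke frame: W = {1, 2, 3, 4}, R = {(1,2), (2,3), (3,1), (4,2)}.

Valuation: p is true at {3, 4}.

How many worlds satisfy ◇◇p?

1: successors {2}; ◇p there: 2:T. ✓
2: successors {3}; ◇p there: 3:F. ✗
3: successors {1}; ◇p there: 1:F. ✗
4: successors {2}; ◇p there: 2:T. ✓
Satisfying worlds: {1, 4}.

2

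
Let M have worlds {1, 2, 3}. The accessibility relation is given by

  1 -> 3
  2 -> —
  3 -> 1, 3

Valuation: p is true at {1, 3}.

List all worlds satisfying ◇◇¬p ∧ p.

∅

1: ◇◇¬p is F, p is T. ✗
2: ◇◇¬p is F, p is F. ✗
3: ◇◇¬p is F, p is T. ✗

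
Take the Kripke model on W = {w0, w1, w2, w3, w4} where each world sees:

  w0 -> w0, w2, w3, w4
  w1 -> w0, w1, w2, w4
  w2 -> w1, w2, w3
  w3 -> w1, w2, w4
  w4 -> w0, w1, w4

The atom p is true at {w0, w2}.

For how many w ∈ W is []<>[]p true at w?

w0: successors {w0, w2, w3, w4}; <>[]p there: w0:F, w2:F, w3:F, w4:F. ✗
w1: successors {w0, w1, w2, w4}; <>[]p there: w0:F, w1:F, w2:F, w4:F. ✗
w2: successors {w1, w2, w3}; <>[]p there: w1:F, w2:F, w3:F. ✗
w3: successors {w1, w2, w4}; <>[]p there: w1:F, w2:F, w4:F. ✗
w4: successors {w0, w1, w4}; <>[]p there: w0:F, w1:F, w4:F. ✗
Satisfying worlds: ∅.

0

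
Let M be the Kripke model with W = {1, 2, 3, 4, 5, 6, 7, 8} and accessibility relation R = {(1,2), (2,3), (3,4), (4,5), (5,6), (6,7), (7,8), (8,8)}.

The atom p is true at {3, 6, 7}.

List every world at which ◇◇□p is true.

{3, 4}

1: successors {2}; ◇□p there: 2:F. ✗
2: successors {3}; ◇□p there: 3:F. ✗
3: successors {4}; ◇□p there: 4:T. ✓
4: successors {5}; ◇□p there: 5:T. ✓
5: successors {6}; ◇□p there: 6:F. ✗
6: successors {7}; ◇□p there: 7:F. ✗
7: successors {8}; ◇□p there: 8:F. ✗
8: successors {8}; ◇□p there: 8:F. ✗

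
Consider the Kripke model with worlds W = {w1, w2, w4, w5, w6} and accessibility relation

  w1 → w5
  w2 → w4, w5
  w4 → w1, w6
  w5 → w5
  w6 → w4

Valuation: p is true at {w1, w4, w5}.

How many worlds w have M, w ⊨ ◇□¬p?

w1: successors {w5}; □¬p there: w5:F. ✗
w2: successors {w4, w5}; □¬p there: w4:F, w5:F. ✗
w4: successors {w1, w6}; □¬p there: w1:F, w6:F. ✗
w5: successors {w5}; □¬p there: w5:F. ✗
w6: successors {w4}; □¬p there: w4:F. ✗
Satisfying worlds: ∅.

0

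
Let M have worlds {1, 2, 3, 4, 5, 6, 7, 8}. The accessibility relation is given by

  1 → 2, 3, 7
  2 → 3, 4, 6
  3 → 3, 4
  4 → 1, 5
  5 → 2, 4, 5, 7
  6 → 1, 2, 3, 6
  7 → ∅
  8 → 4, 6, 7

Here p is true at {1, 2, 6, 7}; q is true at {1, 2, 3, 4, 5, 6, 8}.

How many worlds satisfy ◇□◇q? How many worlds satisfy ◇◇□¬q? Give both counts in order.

6 and 3

For ◇□◇q:
1: successors {2, 3, 7}; □◇q there: 2:T, 3:T, 7:T. ✓
2: successors {3, 4, 6}; □◇q there: 3:T, 4:T, 6:T. ✓
3: successors {3, 4}; □◇q there: 3:T, 4:T. ✓
4: successors {1, 5}; □◇q there: 1:F, 5:F. ✗
5: successors {2, 4, 5, 7}; □◇q there: 2:T, 4:T, 5:F, 7:T. ✓
6: successors {1, 2, 3, 6}; □◇q there: 1:F, 2:T, 3:T, 6:T. ✓
7: no successors, so ◇□◇q fails. ✗
8: successors {4, 6, 7}; □◇q there: 4:T, 6:T, 7:T. ✓
— 6 worlds.
For ◇◇□¬q:
1: successors {2, 3, 7}; ◇□¬q there: 2:F, 3:F, 7:F. ✗
2: successors {3, 4, 6}; ◇□¬q there: 3:F, 4:F, 6:F. ✗
3: successors {3, 4}; ◇□¬q there: 3:F, 4:F. ✗
4: successors {1, 5}; ◇□¬q there: 1:T, 5:T. ✓
5: successors {2, 4, 5, 7}; ◇□¬q there: 2:F, 4:F, 5:T, 7:F. ✓
6: successors {1, 2, 3, 6}; ◇□¬q there: 1:T, 2:F, 3:F, 6:F. ✓
7: no successors, so ◇◇□¬q fails. ✗
8: successors {4, 6, 7}; ◇□¬q there: 4:F, 6:F, 7:F. ✗
— 3 worlds.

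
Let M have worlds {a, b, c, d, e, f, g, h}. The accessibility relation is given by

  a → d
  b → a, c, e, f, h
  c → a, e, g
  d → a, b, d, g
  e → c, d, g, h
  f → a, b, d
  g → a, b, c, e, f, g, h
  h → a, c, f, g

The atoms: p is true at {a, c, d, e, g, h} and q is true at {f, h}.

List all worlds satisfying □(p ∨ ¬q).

a: successors {d}; p ∨ ¬q there: d:T. ✓
b: successors {a, c, e, f, h}; p ∨ ¬q there: a:T, c:T, e:T, f:F, h:T. ✗
c: successors {a, e, g}; p ∨ ¬q there: a:T, e:T, g:T. ✓
d: successors {a, b, d, g}; p ∨ ¬q there: a:T, b:T, d:T, g:T. ✓
e: successors {c, d, g, h}; p ∨ ¬q there: c:T, d:T, g:T, h:T. ✓
f: successors {a, b, d}; p ∨ ¬q there: a:T, b:T, d:T. ✓
g: successors {a, b, c, e, f, g, h}; p ∨ ¬q there: a:T, b:T, c:T, e:T, f:F, g:T, h:T. ✗
h: successors {a, c, f, g}; p ∨ ¬q there: a:T, c:T, f:F, g:T. ✗

{a, c, d, e, f}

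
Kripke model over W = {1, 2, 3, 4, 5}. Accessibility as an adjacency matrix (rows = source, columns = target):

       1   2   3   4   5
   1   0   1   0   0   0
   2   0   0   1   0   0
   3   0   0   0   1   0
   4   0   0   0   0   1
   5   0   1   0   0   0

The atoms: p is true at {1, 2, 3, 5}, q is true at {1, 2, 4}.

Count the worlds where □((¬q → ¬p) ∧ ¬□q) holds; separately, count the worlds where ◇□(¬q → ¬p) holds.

3 and 2

For □((¬q → ¬p) ∧ ¬□q):
1: successors {2}; (¬q → ¬p) ∧ ¬□q there: 2:T. ✓
2: successors {3}; (¬q → ¬p) ∧ ¬□q there: 3:F. ✗
3: successors {4}; (¬q → ¬p) ∧ ¬□q there: 4:T. ✓
4: successors {5}; (¬q → ¬p) ∧ ¬□q there: 5:F. ✗
5: successors {2}; (¬q → ¬p) ∧ ¬□q there: 2:T. ✓
— 3 worlds.
For ◇□(¬q → ¬p):
1: successors {2}; □(¬q → ¬p) there: 2:F. ✗
2: successors {3}; □(¬q → ¬p) there: 3:T. ✓
3: successors {4}; □(¬q → ¬p) there: 4:F. ✗
4: successors {5}; □(¬q → ¬p) there: 5:T. ✓
5: successors {2}; □(¬q → ¬p) there: 2:F. ✗
— 2 worlds.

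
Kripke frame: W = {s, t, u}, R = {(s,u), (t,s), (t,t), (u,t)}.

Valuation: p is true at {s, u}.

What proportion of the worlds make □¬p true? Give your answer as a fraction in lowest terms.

s: successors {u}; ¬p there: u:F. ✗
t: successors {s, t}; ¬p there: s:F, t:T. ✗
u: successors {t}; ¬p there: t:T. ✓
That's 1 of 3 worlds, so 1/3.

1/3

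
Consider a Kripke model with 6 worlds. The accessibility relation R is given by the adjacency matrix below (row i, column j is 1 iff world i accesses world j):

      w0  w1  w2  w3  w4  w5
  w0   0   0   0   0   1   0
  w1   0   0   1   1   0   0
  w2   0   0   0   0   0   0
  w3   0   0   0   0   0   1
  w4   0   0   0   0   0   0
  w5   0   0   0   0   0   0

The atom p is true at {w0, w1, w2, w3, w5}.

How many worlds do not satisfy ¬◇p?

2

w0: ◇p is F. ✓
w1: ◇p is T. ✗
w2: ◇p is F. ✓
w3: ◇p is T. ✗
w4: ◇p is F. ✓
w5: ◇p is F. ✓
Satisfying worlds: {w0, w2, w4, w5}.
So ¬◇p fails at the other 2 worlds.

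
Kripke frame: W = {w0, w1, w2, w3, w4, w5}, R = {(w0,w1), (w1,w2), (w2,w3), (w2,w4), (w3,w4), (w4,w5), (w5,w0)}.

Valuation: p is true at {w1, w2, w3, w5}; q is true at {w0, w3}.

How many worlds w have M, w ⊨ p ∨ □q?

w0: p is F, □q is F. ✗
w1: p is T, □q is F. ✓
w2: p is T, □q is F. ✓
w3: p is T, □q is F. ✓
w4: p is F, □q is F. ✗
w5: p is T, □q is T. ✓
Satisfying worlds: {w1, w2, w3, w5}.

4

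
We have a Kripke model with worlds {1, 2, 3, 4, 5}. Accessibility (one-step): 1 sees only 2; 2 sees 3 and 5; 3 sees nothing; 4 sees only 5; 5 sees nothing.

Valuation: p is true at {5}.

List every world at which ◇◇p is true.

{1}

1: successors {2}; ◇p there: 2:T. ✓
2: successors {3, 5}; ◇p there: 3:F, 5:F. ✗
3: no successors, so ◇◇p fails. ✗
4: successors {5}; ◇p there: 5:F. ✗
5: no successors, so ◇◇p fails. ✗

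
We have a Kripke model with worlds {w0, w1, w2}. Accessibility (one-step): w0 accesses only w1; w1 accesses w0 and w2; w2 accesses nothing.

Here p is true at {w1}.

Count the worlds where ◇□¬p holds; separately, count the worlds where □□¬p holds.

For ◇□¬p:
w0: successors {w1}; □¬p there: w1:T. ✓
w1: successors {w0, w2}; □¬p there: w0:F, w2:T. ✓
w2: no successors, so ◇□¬p fails. ✗
— 2 worlds.
For □□¬p:
w0: successors {w1}; □¬p there: w1:T. ✓
w1: successors {w0, w2}; □¬p there: w0:F, w2:T. ✗
w2: no successors, so □□¬p holds vacuously. ✓
— 2 worlds.

2 and 2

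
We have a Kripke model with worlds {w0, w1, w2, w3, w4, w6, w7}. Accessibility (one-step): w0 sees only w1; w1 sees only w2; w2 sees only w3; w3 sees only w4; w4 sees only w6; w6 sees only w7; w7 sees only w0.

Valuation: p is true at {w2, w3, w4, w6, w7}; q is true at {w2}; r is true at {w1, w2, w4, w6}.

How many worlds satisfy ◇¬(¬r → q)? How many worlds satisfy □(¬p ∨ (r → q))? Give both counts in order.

For ◇¬(¬r → q):
w0: successors {w1}; ¬(¬r → q) there: w1:F. ✗
w1: successors {w2}; ¬(¬r → q) there: w2:F. ✗
w2: successors {w3}; ¬(¬r → q) there: w3:T. ✓
w3: successors {w4}; ¬(¬r → q) there: w4:F. ✗
w4: successors {w6}; ¬(¬r → q) there: w6:F. ✗
w6: successors {w7}; ¬(¬r → q) there: w7:T. ✓
w7: successors {w0}; ¬(¬r → q) there: w0:T. ✓
— 3 worlds.
For □(¬p ∨ (r → q)):
w0: successors {w1}; ¬p ∨ (r → q) there: w1:T. ✓
w1: successors {w2}; ¬p ∨ (r → q) there: w2:T. ✓
w2: successors {w3}; ¬p ∨ (r → q) there: w3:T. ✓
w3: successors {w4}; ¬p ∨ (r → q) there: w4:F. ✗
w4: successors {w6}; ¬p ∨ (r → q) there: w6:F. ✗
w6: successors {w7}; ¬p ∨ (r → q) there: w7:T. ✓
w7: successors {w0}; ¬p ∨ (r → q) there: w0:T. ✓
— 5 worlds.

3 and 5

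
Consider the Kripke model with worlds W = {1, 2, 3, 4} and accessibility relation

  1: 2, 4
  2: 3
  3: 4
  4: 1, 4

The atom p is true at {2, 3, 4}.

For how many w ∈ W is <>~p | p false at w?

1: <>~p is F, p is F. ✗
2: <>~p is F, p is T. ✓
3: <>~p is F, p is T. ✓
4: <>~p is T, p is T. ✓
Satisfying worlds: {2, 3, 4}.
So <>~p | p fails at the other 1 world.

1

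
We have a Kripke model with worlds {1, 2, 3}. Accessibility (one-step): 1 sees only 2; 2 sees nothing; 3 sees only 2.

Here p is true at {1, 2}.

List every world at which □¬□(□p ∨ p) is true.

1: successors {2}; ¬□(□p ∨ p) there: 2:F. ✗
2: no successors, so □¬□(□p ∨ p) holds vacuously. ✓
3: successors {2}; ¬□(□p ∨ p) there: 2:F. ✗

{2}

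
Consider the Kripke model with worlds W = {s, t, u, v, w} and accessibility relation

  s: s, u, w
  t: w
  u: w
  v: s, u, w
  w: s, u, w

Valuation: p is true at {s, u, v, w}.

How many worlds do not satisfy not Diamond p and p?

5

s: not Diamond p is F, p is T. ✗
t: not Diamond p is F, p is F. ✗
u: not Diamond p is F, p is T. ✗
v: not Diamond p is F, p is T. ✗
w: not Diamond p is F, p is T. ✗
Satisfying worlds: ∅.
So not Diamond p and p fails at the other 5 worlds.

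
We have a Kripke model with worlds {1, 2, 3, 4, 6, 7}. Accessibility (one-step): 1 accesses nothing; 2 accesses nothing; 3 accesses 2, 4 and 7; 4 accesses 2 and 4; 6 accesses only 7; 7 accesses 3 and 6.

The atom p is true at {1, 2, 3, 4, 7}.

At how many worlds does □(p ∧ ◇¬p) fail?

1: no successors, so □(p ∧ ◇¬p) holds vacuously. ✓
2: no successors, so □(p ∧ ◇¬p) holds vacuously. ✓
3: successors {2, 4, 7}; p ∧ ◇¬p there: 2:F, 4:F, 7:T. ✗
4: successors {2, 4}; p ∧ ◇¬p there: 2:F, 4:F. ✗
6: successors {7}; p ∧ ◇¬p there: 7:T. ✓
7: successors {3, 6}; p ∧ ◇¬p there: 3:F, 6:F. ✗
Satisfying worlds: {1, 2, 6}.
So □(p ∧ ◇¬p) fails at the other 3 worlds.

3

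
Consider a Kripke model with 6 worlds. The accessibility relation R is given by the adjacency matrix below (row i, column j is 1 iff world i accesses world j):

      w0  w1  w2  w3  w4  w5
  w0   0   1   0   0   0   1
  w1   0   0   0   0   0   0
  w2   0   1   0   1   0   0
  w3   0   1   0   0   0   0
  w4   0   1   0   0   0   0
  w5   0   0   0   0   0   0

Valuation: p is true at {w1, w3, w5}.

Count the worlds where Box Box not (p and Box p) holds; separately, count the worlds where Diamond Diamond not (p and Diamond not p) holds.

For Box Box not (p and Box p):
w0: successors {w1, w5}; Box not (p and Box p) there: w1:T, w5:T. ✓
w1: no successors, so Box Box not (p and Box p) holds vacuously. ✓
w2: successors {w1, w3}; Box not (p and Box p) there: w1:T, w3:F. ✗
w3: successors {w1}; Box not (p and Box p) there: w1:T. ✓
w4: successors {w1}; Box not (p and Box p) there: w1:T. ✓
w5: no successors, so Box Box not (p and Box p) holds vacuously. ✓
— 5 worlds.
For Diamond Diamond not (p and Diamond not p):
w0: successors {w1, w5}; Diamond not (p and Diamond not p) there: w1:F, w5:F. ✗
w1: no successors, so Diamond Diamond not (p and Diamond not p) fails. ✗
w2: successors {w1, w3}; Diamond not (p and Diamond not p) there: w1:F, w3:T. ✓
w3: successors {w1}; Diamond not (p and Diamond not p) there: w1:F. ✗
w4: successors {w1}; Diamond not (p and Diamond not p) there: w1:F. ✗
w5: no successors, so Diamond Diamond not (p and Diamond not p) fails. ✗
— 1 world.

5 and 1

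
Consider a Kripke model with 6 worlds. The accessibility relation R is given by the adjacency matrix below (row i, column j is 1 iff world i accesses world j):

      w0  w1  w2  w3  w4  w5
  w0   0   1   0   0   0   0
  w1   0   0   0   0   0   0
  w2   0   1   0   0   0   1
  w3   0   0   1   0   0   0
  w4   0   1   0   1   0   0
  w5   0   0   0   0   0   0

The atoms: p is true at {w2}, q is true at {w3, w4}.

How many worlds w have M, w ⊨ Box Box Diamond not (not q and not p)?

w0: successors {w1}; Box Diamond not (not q and not p) there: w1:T. ✓
w1: no successors, so Box Box Diamond not (not q and not p) holds vacuously. ✓
w2: successors {w1, w5}; Box Diamond not (not q and not p) there: w1:T, w5:T. ✓
w3: successors {w2}; Box Diamond not (not q and not p) there: w2:F. ✗
w4: successors {w1, w3}; Box Diamond not (not q and not p) there: w1:T, w3:F. ✗
w5: no successors, so Box Box Diamond not (not q and not p) holds vacuously. ✓
Satisfying worlds: {w0, w1, w2, w5}.

4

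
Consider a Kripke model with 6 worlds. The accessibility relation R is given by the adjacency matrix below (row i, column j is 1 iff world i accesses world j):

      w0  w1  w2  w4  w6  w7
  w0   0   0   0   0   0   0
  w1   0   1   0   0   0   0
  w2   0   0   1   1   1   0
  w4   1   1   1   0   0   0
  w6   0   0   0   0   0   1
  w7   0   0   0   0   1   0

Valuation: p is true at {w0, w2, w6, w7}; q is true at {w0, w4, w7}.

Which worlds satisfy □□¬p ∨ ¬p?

{w0, w1, w4}

w0: □□¬p is T, ¬p is F. ✓
w1: □□¬p is T, ¬p is T. ✓
w2: □□¬p is F, ¬p is F. ✗
w4: □□¬p is F, ¬p is T. ✓
w6: □□¬p is F, ¬p is F. ✗
w7: □□¬p is F, ¬p is F. ✗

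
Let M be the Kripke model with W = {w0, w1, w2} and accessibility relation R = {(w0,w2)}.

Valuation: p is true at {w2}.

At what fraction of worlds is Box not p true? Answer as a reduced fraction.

w0: successors {w2}; not p there: w2:F. ✗
w1: no successors, so Box not p holds vacuously. ✓
w2: no successors, so Box not p holds vacuously. ✓
That's 2 of 3 worlds, so 2/3.

2/3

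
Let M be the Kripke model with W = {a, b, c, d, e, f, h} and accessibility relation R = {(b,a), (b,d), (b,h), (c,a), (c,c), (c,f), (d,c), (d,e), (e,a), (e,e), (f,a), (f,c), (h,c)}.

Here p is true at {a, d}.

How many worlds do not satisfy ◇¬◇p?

a: no successors, so ◇¬◇p fails. ✗
b: successors {a, d, h}; ¬◇p there: a:T, d:T, h:T. ✓
c: successors {a, c, f}; ¬◇p there: a:T, c:F, f:F. ✓
d: successors {c, e}; ¬◇p there: c:F, e:F. ✗
e: successors {a, e}; ¬◇p there: a:T, e:F. ✓
f: successors {a, c}; ¬◇p there: a:T, c:F. ✓
h: successors {c}; ¬◇p there: c:F. ✗
Satisfying worlds: {b, c, e, f}.
So ◇¬◇p fails at the other 3 worlds.

3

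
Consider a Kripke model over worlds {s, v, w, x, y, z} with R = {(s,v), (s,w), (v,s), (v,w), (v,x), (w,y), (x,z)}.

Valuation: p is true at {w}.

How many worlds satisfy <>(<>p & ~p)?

s: successors {v, w}; <>p & ~p there: v:T, w:F. ✓
v: successors {s, w, x}; <>p & ~p there: s:T, w:F, x:F. ✓
w: successors {y}; <>p & ~p there: y:F. ✗
x: successors {z}; <>p & ~p there: z:F. ✗
y: no successors, so <>(<>p & ~p) fails. ✗
z: no successors, so <>(<>p & ~p) fails. ✗
Satisfying worlds: {s, v}.

2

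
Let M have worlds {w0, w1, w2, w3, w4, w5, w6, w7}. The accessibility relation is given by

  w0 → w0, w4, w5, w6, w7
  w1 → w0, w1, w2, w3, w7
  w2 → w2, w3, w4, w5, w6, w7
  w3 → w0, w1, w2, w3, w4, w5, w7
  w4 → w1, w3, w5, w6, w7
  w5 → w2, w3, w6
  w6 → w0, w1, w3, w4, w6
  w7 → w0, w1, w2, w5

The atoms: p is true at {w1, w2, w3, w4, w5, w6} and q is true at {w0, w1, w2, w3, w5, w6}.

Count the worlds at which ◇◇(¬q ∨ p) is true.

w0: successors {w0, w4, w5, w6, w7}; ◇(¬q ∨ p) there: w0:T, w4:T, w5:T, w6:T, w7:T. ✓
w1: successors {w0, w1, w2, w3, w7}; ◇(¬q ∨ p) there: w0:T, w1:T, w2:T, w3:T, w7:T. ✓
w2: successors {w2, w3, w4, w5, w6, w7}; ◇(¬q ∨ p) there: w2:T, w3:T, w4:T, w5:T, w6:T, w7:T. ✓
w3: successors {w0, w1, w2, w3, w4, w5, w7}; ◇(¬q ∨ p) there: w0:T, w1:T, w2:T, w3:T, w4:T, w5:T, w7:T. ✓
w4: successors {w1, w3, w5, w6, w7}; ◇(¬q ∨ p) there: w1:T, w3:T, w5:T, w6:T, w7:T. ✓
w5: successors {w2, w3, w6}; ◇(¬q ∨ p) there: w2:T, w3:T, w6:T. ✓
w6: successors {w0, w1, w3, w4, w6}; ◇(¬q ∨ p) there: w0:T, w1:T, w3:T, w4:T, w6:T. ✓
w7: successors {w0, w1, w2, w5}; ◇(¬q ∨ p) there: w0:T, w1:T, w2:T, w5:T. ✓
Satisfying worlds: {w0, w1, w2, w3, w4, w5, w6, w7}.

8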